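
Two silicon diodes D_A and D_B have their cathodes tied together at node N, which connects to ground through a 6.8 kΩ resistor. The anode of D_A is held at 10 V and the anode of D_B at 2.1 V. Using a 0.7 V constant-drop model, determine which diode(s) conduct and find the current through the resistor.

Only D_A conducts; I_R ≈ 1.4 mA

Assume both conduct. Then node N would need to be at both 10−0.7 = 9.3 V and 2.1−0.7 = 1.4 V, which is impossible.
Assume only D_A conducts: V_N = 10 − 0.7 = 9.3 V, so I_R = 9.3/6.8 = 1.37 mA.
Check D_B: its anode-to-cathode voltage is 2.1 − 9.3 = -7.2 V < 0.7 V, so it is off. The assumption is consistent.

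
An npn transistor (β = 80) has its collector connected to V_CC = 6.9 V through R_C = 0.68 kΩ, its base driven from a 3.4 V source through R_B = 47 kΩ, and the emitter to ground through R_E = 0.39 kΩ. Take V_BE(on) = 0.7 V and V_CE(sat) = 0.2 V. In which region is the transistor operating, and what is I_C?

Assume active. Base-emitter loop: I_B = (V_BB − V_BE)/(R_B + (β+1)R_E) = (3.4 − 0.7)/(47 + 81×0.39) = 0.0344 mA.
I_C = β·I_B = 80×0.0344 = 2.75 mA.
V_CE = V_CC − I_C·R_C − I_E·R_E = 6.9 − 2.75×0.68 − 2.78×0.39 = 3.95 V > V_CE(sat), so the active-region assumption holds.

active; I_C ≈ 2.7 mA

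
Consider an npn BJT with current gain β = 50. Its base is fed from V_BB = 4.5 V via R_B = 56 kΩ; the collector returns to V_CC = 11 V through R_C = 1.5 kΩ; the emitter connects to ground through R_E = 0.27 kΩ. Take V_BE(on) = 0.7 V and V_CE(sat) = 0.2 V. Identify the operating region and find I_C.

active; I_C ≈ 2.7 mA

Assume active. Base-emitter loop: I_B = (V_BB − V_BE)/(R_B + (β+1)R_E) = (4.5 − 0.7)/(56 + 51×0.27) = 0.0545 mA.
I_C = β·I_B = 50×0.0545 = 2.72 mA.
V_CE = V_CC − I_C·R_C − I_E·R_E = 11 − 2.72×1.5 − 2.78×0.27 = 6.17 V > V_CE(sat), so the active-region assumption holds.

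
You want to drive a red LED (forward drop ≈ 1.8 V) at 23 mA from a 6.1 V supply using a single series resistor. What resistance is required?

R ≈ 0.19 kΩ

The resistor drops V_S − V_D = 6.1 − 1.8 = 4.3 V at 23 mA.
R = 4.3 V / 23 mA = 0.187 kΩ.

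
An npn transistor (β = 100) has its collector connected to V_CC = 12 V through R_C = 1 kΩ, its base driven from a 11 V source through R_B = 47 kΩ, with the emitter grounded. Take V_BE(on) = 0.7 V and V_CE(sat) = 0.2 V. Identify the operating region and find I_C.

saturation; I_C ≈ 12 mA

Assume active: I_B = (11 − 0.7)/47 = 0.219 mA, giving I_C = β·I_B = 21.9 mA.
But then V_CE = 12 − 21.9×1 = -9.91 V < V_CE(sat) = 0.2 V — impossible in the active region.
So the transistor is saturated. With V_CE = 0.2 V, I_C = (V_CC − 0.2)/R_C = 11.8/1 = 11.8 mA.
Check: β·I_B = 21.9 mA > I_C = 11.8 mA, confirming saturation.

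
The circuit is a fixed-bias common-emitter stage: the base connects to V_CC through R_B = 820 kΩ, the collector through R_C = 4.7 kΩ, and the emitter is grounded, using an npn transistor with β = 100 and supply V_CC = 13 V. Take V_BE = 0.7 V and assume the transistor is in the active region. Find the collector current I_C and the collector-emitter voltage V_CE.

I_C ≈ 1.5 mA, V_CE ≈ 5.9 V

Base loop: V_CC = I_B·R_B + V_BE, so I_B = (13 − 0.7)/820 kΩ = 0.015 mA.
In the active region I_C = β·I_B = 100 × 0.015 = 1.5 mA.
Collector loop: V_CE = V_CC − I_C·R_C = 13 − 1.5×4.7 = 5.95 V.
Since V_CE = 5.95 V > V_CE(sat) ≈ 0.2 V, the transistor is in the active region as assumed.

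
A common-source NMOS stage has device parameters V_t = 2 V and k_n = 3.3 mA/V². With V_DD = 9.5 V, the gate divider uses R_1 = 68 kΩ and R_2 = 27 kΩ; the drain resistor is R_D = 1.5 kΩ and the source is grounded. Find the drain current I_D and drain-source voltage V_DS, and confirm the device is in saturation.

V_G = V_DD·R_2/(R_1+R_2) = 9.5×27/95 = 2.7 V. With the source grounded, V_GS = V_G = 2.7 V.
Assume saturation: I_D = (k_n/2)(V_GS − V_t)² = (3.3/2)×(2.7 − 2)² = 1.65×0.7² = 0.809 mA.
V_DS = V_DD − I_D·R_D = 9.5 − 0.809×1.5 = 8.29 V.
Saturation requires V_DS ≥ V_GS − V_t = 0.7 V; 8.29 ≥ 0.7 ✓.

I_D ≈ 0.81 mA, V_DS ≈ 8.3 V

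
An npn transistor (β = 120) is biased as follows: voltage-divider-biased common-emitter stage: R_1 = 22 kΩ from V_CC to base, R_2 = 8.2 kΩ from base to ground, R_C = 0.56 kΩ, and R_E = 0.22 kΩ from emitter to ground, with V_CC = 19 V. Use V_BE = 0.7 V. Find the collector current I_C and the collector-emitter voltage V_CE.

Thevenize the base divider: V_Th = V_CC·R_2/(R_1+R_2) = 19×8.2/30.2 = 5.16 V, R_Th = R_1‖R_2 = 5.97 kΩ.
Base-emitter loop: V_Th = I_B·R_Th + V_BE + (β+1)I_B·R_E, so I_B = (5.16 − 0.7) / (5.97 + 121×0.22) = 0.137 mA.
I_C = β·I_B = 120×0.137 = 16.4 mA, and I_E = (β+1)I_B = 16.6 mA.
V_CE = V_CC − I_C·R_C − I_E·R_E = 19 − 16.4×0.56 − 16.6×0.22 = 6.16 V.
V_CE = 6.16 V > 0.2 V confirms active-region operation.

I_C ≈ 16 mA, V_CE ≈ 6.2 V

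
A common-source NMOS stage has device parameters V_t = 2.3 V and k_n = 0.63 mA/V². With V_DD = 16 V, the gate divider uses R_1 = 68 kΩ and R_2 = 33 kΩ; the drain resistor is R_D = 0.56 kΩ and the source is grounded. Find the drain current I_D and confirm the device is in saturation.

I_D ≈ 2.7 mA

V_G = V_DD·R_2/(R_1+R_2) = 16×33/101 = 5.23 V. With the source grounded, V_GS = V_G = 5.23 V.
Assume saturation: I_D = (k_n/2)(V_GS − V_t)² = (0.63/2)×(5.23 − 2.3)² = 0.315×2.93² = 2.7 mA.
V_DS = V_DD − I_D·R_D = 16 − 2.7×0.56 = 14.5 V.
Saturation requires V_DS ≥ V_GS − V_t = 2.93 V; 14.5 ≥ 2.93 ✓.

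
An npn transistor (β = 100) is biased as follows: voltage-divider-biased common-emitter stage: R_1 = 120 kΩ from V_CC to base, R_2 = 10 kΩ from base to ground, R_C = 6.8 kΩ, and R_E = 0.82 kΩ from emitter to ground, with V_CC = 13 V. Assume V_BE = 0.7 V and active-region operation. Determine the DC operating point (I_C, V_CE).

I_C ≈ 0.33 mA, V_CE ≈ 11 V

Thevenize the base divider: V_Th = V_CC·R_2/(R_1+R_2) = 13×10/130 = 1 V, R_Th = R_1‖R_2 = 9.23 kΩ.
Base-emitter loop: V_Th = I_B·R_Th + V_BE + (β+1)I_B·R_E, so I_B = (1 − 0.7) / (9.23 + 101×0.82) = 0.00326 mA.
I_C = β·I_B = 100×0.00326 = 0.326 mA, and I_E = (β+1)I_B = 0.329 mA.
V_CE = V_CC − I_C·R_C − I_E·R_E = 13 − 0.326×6.8 − 0.329×0.82 = 10.5 V.
V_CE = 10.5 V > 0.2 V confirms active-region operation.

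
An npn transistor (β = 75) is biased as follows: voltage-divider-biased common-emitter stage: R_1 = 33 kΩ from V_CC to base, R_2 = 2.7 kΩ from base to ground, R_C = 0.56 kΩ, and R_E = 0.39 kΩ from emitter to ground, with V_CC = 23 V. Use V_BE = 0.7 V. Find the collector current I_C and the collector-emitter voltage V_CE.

Thevenize the base divider: V_Th = V_CC·R_2/(R_1+R_2) = 23×2.7/35.7 = 1.74 V, R_Th = R_1‖R_2 = 2.5 kΩ.
Base-emitter loop: V_Th = I_B·R_Th + V_BE + (β+1)I_B·R_E, so I_B = (1.74 − 0.7) / (2.5 + 76×0.39) = 0.0323 mA.
I_C = β·I_B = 75×0.0323 = 2.43 mA, and I_E = (β+1)I_B = 2.46 mA.
V_CE = V_CC − I_C·R_C − I_E·R_E = 23 − 2.43×0.56 − 2.46×0.39 = 20.7 V.
V_CE = 20.7 V > 0.2 V confirms active-region operation.

I_C ≈ 2.4 mA, V_CE ≈ 21 V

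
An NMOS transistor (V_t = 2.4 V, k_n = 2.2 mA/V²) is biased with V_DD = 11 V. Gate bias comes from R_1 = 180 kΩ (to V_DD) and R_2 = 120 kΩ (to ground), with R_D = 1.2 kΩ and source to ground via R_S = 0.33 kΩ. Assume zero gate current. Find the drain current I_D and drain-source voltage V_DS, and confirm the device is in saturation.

I_D ≈ 2 mA, V_DS ≈ 8 V

V_G = V_DD·R_2/(R_1+R_2) = 11×120/300 = 4.4 V.
Assume saturation: I_D = (k_n/2)(V_GS − V_t)² with V_GS = V_G − I_D·R_S = 4.4 − 0.33·I_D.
Substituting gives 0.12·I_D² − 2.45·I_D + 4.4 = 0, with roots I_D = 1.99 or 18.5 mA.
The root I_D = 18.5 mA gives V_GS = -1.7 V ≤ V_t, so take I_D = 1.99 mA.
Then V_GS = 3.74 V and V_DS = V_DD − I_D(R_D+R_S) = 11 − 1.99×1.53 = 7.96 V.
Saturation requires V_DS ≥ V_GS − V_t = 1.34 V; 7.96 ≥ 1.34 ✓.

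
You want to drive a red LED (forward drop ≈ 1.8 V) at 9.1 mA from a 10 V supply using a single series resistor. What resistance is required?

The resistor drops V_S − V_D = 10 − 1.8 = 8.2 V at 9.1 mA.
R = 8.2 V / 9.1 mA = 0.901 kΩ.

R ≈ 0.9 kΩ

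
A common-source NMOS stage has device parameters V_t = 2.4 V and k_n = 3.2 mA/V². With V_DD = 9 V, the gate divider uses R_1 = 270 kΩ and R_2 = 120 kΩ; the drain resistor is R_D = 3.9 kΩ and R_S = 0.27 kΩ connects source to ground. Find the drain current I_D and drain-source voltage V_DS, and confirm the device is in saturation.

V_G = V_DD·R_2/(R_1+R_2) = 9×120/390 = 2.77 V.
Assume saturation: I_D = (k_n/2)(V_GS − V_t)² with V_GS = V_G − I_D·R_S = 2.77 − 0.27·I_D.
Substituting gives 0.117·I_D² − 1.32·I_D + 0.218 = 0, with roots I_D = 0.168 or 11.1 mA.
The root I_D = 11.1 mA gives V_GS = -0.239 V ≤ V_t, so take I_D = 0.168 mA.
Then V_GS = 2.72 V and V_DS = V_DD − I_D(R_D+R_S) = 9 − 0.168×4.17 = 8.3 V.
Saturation requires V_DS ≥ V_GS − V_t = 0.324 V; 8.3 ≥ 0.324 ✓.

I_D ≈ 0.17 mA, V_DS ≈ 8.3 V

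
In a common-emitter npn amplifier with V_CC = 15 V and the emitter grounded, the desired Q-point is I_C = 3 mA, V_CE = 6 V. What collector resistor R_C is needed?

R_C ≈ 3 kΩ

Collector loop: V_CC = I_C·R_C + V_CE.
R_C = (V_CC − V_CE)/I_C = (15 − 6)/3 = 3 kΩ.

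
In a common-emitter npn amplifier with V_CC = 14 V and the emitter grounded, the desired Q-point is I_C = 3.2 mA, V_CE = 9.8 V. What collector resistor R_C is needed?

R_C ≈ 1.3 kΩ

Collector loop: V_CC = I_C·R_C + V_CE.
R_C = (V_CC − V_CE)/I_C = (14 − 9.8)/3.2 = 1.31 kΩ.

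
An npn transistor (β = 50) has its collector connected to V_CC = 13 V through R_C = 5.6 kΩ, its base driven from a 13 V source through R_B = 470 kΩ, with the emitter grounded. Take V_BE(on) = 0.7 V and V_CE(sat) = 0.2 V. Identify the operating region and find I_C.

Assume active. Base-emitter loop: I_B = (V_BB − V_BE)/R_B = (13 − 0.7)/470 = 0.0262 mA.
I_C = β·I_B = 50×0.0262 = 1.31 mA.
V_CE = V_CC − I_C·R_C = 13 − 1.31×5.6 = 5.67 V > V_CE(sat), so the active-region assumption holds.

active; I_C ≈ 1.3 mA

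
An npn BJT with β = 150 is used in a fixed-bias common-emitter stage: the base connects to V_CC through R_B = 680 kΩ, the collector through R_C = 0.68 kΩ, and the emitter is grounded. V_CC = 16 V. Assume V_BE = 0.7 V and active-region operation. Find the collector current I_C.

Base loop: V_CC = I_B·R_B + V_BE, so I_B = (16 − 0.7)/680 kΩ = 0.0225 mA.
In the active region I_C = β·I_B = 150 × 0.0225 = 3.38 mA.
Collector loop: V_CE = V_CC − I_C·R_C = 16 − 3.38×0.68 = 13.7 V.
Since V_CE = 13.7 V > V_CE(sat) ≈ 0.2 V, the transistor is in the active region as assumed.

I_C ≈ 3.4 mA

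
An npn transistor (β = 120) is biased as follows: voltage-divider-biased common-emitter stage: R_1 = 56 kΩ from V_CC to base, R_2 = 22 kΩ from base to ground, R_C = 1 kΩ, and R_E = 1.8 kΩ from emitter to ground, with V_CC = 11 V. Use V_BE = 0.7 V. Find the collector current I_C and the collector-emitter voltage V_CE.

I_C ≈ 1.2 mA, V_CE ≈ 7.5 V

Thevenize the base divider: V_Th = V_CC·R_2/(R_1+R_2) = 11×22/78 = 3.1 V, R_Th = R_1‖R_2 = 15.8 kΩ.
Base-emitter loop: V_Th = I_B·R_Th + V_BE + (β+1)I_B·R_E, so I_B = (3.1 − 0.7) / (15.8 + 121×1.8) = 0.0103 mA.
I_C = β·I_B = 120×0.0103 = 1.23 mA, and I_E = (β+1)I_B = 1.24 mA.
V_CE = V_CC − I_C·R_C − I_E·R_E = 11 − 1.23×1 − 1.24×1.8 = 7.53 V.
V_CE = 7.53 V > 0.2 V confirms active-region operation.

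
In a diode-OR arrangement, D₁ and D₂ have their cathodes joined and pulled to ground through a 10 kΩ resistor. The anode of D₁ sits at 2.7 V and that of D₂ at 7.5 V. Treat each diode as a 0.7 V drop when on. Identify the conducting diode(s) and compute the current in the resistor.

Only D₂ conducts; I_R ≈ 0.68 mA

Assume both conduct. Then node N would need to be at both 2.7−0.7 = 2 V and 7.5−0.7 = 6.8 V, which is impossible.
Assume only D₂ conducts: V_N = 7.5 − 0.7 = 6.8 V, so I_R = 6.8/10 = 0.68 mA.
Check D₁: its anode-to-cathode voltage is 2.7 − 6.8 = -4.1 V < 0.7 V, so it is off. The assumption is consistent.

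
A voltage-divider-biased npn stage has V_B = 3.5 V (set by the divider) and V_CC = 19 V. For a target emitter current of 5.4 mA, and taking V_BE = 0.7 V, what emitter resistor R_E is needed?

V_E = V_B − V_BE = 3.5 − 0.7 = 2.8 V.
R_E = V_E / I_E = 2.8 / 5.4 = 0.519 kΩ.

R_E ≈ 0.52 kΩ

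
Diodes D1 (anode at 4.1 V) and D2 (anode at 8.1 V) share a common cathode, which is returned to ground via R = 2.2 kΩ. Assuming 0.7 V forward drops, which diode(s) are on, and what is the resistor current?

Only D2 conducts; I_R ≈ 3.4 mA

Assume both conduct. Then node N would need to be at both 4.1−0.7 = 3.4 V and 8.1−0.7 = 7.4 V, which is impossible.
Assume only D2 conducts: V_N = 8.1 − 0.7 = 7.4 V, so I_R = 7.4/2.2 = 3.36 mA.
Check D1: its anode-to-cathode voltage is 4.1 − 7.4 = -3.3 V < 0.7 V, so it is off. The assumption is consistent.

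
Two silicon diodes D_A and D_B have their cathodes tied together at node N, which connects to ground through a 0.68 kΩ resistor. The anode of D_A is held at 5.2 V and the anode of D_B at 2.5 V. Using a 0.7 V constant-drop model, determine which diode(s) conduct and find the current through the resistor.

Only D_A conducts; I_R ≈ 6.6 mA

Assume both conduct. Then node N would need to be at both 5.2−0.7 = 4.5 V and 2.5−0.7 = 1.8 V, which is impossible.
Assume only D_A conducts: V_N = 5.2 − 0.7 = 4.5 V, so I_R = 4.5/0.68 = 6.62 mA.
Check D_B: its anode-to-cathode voltage is 2.5 − 4.5 = -2 V < 0.7 V, so it is off. The assumption is consistent.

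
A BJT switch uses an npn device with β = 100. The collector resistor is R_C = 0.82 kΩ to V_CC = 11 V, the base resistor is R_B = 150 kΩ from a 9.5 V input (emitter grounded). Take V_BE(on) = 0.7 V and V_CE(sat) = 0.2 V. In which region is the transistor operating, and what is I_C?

active; I_C ≈ 5.9 mA

Assume active. Base-emitter loop: I_B = (V_BB − V_BE)/R_B = (9.5 − 0.7)/150 = 0.0587 mA.
I_C = β·I_B = 100×0.0587 = 5.87 mA.
V_CE = V_CC − I_C·R_C = 11 − 5.87×0.82 = 6.19 V > V_CE(sat), so the active-region assumption holds.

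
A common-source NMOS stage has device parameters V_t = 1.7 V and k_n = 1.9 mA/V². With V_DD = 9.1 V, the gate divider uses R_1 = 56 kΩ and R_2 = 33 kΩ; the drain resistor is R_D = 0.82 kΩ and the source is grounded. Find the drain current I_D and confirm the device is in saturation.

I_D ≈ 2.7 mA

V_G = V_DD·R_2/(R_1+R_2) = 9.1×33/89 = 3.37 V. With the source grounded, V_GS = V_G = 3.37 V.
Assume saturation: I_D = (k_n/2)(V_GS − V_t)² = (1.9/2)×(3.37 − 1.7)² = 0.95×1.67² = 2.66 mA.
V_DS = V_DD − I_D·R_D = 9.1 − 2.66×0.82 = 6.92 V.
Saturation requires V_DS ≥ V_GS − V_t = 1.67 V; 6.92 ≥ 1.67 ✓.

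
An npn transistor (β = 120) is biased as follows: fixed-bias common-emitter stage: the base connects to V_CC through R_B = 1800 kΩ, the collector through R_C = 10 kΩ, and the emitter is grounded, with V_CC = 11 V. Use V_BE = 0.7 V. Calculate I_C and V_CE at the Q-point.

Base loop: V_CC = I_B·R_B + V_BE, so I_B = (11 − 0.7)/1800 kΩ = 0.00572 mA.
In the active region I_C = β·I_B = 120 × 0.00572 = 0.687 mA.
Collector loop: V_CE = V_CC − I_C·R_C = 11 − 0.687×10 = 4.13 V.
Since V_CE = 4.13 V > V_CE(sat) ≈ 0.2 V, the transistor is in the active region as assumed.

I_C ≈ 0.69 mA, V_CE ≈ 4.1 V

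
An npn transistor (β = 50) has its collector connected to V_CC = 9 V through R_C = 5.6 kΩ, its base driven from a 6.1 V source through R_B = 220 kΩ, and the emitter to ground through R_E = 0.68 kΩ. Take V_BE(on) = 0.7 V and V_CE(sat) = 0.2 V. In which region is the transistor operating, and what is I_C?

active; I_C ≈ 1.1 mA

Assume active. Base-emitter loop: I_B = (V_BB − V_BE)/(R_B + (β+1)R_E) = (6.1 − 0.7)/(220 + 51×0.68) = 0.0212 mA.
I_C = β·I_B = 50×0.0212 = 1.06 mA.
V_CE = V_CC − I_C·R_C − I_E·R_E = 9 − 1.06×5.6 − 1.08×0.68 = 2.33 V > V_CE(sat), so the active-region assumption holds.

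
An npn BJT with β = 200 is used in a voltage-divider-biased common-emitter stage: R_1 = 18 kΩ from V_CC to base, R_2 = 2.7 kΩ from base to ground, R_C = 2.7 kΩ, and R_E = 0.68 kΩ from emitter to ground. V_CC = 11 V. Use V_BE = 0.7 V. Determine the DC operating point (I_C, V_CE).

Thevenize the base divider: V_Th = V_CC·R_2/(R_1+R_2) = 11×2.7/20.7 = 1.43 V, R_Th = R_1‖R_2 = 2.35 kΩ.
Base-emitter loop: V_Th = I_B·R_Th + V_BE + (β+1)I_B·R_E, so I_B = (1.43 − 0.7) / (2.35 + 201×0.68) = 0.00529 mA.
I_C = β·I_B = 200×0.00529 = 1.06 mA, and I_E = (β+1)I_B = 1.06 mA.
V_CE = V_CC − I_C·R_C − I_E·R_E = 11 − 1.06×2.7 − 1.06×0.68 = 7.42 V.
V_CE = 7.42 V > 0.2 V confirms active-region operation.

I_C ≈ 1.1 mA, V_CE ≈ 7.4 V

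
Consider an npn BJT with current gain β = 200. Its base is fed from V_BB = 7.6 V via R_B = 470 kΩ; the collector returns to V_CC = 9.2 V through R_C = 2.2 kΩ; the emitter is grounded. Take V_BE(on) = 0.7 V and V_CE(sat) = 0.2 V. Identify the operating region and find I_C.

Assume active. Base-emitter loop: I_B = (V_BB − V_BE)/R_B = (7.6 − 0.7)/470 = 0.0147 mA.
I_C = β·I_B = 200×0.0147 = 2.94 mA.
V_CE = V_CC − I_C·R_C = 9.2 − 2.94×2.2 = 2.74 V > V_CE(sat), so the active-region assumption holds.

active; I_C ≈ 2.9 mA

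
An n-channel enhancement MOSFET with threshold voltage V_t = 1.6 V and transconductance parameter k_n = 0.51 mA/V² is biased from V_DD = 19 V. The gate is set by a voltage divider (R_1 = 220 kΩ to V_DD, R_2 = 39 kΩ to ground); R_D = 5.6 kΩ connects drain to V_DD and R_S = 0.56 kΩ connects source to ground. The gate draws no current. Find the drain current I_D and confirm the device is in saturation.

I_D ≈ 0.3 mA

V_G = V_DD·R_2/(R_1+R_2) = 19×39/259 = 2.86 V.
Assume saturation: I_D = (k_n/2)(V_GS − V_t)² with V_GS = V_G − I_D·R_S = 2.86 − 0.56·I_D.
Substituting gives 0.08·I_D² − 1.36·I_D + 0.405 = 0, with roots I_D = 0.304 or 16.7 mA.
The root I_D = 16.7 mA gives V_GS = -6.49 V ≤ V_t, so take I_D = 0.304 mA.
Then V_GS = 2.69 V and V_DS = V_DD − I_D(R_D+R_S) = 19 − 0.304×6.16 = 17.1 V.
Saturation requires V_DS ≥ V_GS − V_t = 1.09 V; 17.1 ≥ 1.09 ✓.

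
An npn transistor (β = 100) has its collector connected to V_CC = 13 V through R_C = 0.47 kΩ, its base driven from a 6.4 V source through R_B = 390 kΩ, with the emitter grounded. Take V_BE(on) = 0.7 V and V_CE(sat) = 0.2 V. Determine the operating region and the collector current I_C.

active; I_C ≈ 1.5 mA

Assume active. Base-emitter loop: I_B = (V_BB − V_BE)/R_B = (6.4 − 0.7)/390 = 0.0146 mA.
I_C = β·I_B = 100×0.0146 = 1.46 mA.
V_CE = V_CC − I_C·R_C = 13 − 1.46×0.47 = 12.3 V > V_CE(sat), so the active-region assumption holds.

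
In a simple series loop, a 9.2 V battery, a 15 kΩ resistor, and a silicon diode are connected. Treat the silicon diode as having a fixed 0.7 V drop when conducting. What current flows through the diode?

I ≈ 0.57 mA

KVL around the loop: 9.2 = V_D + I·R = 0.7 + I × 15 kΩ.
So I = (9.2 − 0.7) / 15 kΩ = 8.5 / 15 = 0.567 mA.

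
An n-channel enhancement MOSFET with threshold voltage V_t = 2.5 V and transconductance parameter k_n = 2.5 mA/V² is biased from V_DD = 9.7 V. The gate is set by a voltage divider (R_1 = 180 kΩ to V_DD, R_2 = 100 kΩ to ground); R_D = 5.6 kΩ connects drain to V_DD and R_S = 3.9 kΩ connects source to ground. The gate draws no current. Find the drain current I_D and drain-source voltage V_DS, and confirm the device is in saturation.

I_D ≈ 0.16 mA, V_DS ≈ 8.2 V

V_G = V_DD·R_2/(R_1+R_2) = 9.7×100/280 = 3.46 V.
Assume saturation: I_D = (k_n/2)(V_GS − V_t)² with V_GS = V_G − I_D·R_S = 3.46 − 3.9·I_D.
Substituting gives 19·I_D² − 10.4·I_D + 1.16 = 0, with roots I_D = 0.157 or 0.391 mA.
The root I_D = 0.391 mA gives V_GS = 1.94 V ≤ V_t, so take I_D = 0.157 mA.
Then V_GS = 2.85 V and V_DS = V_DD − I_D(R_D+R_S) = 9.7 − 0.157×9.5 = 8.21 V.
Saturation requires V_DS ≥ V_GS − V_t = 0.354 V; 8.21 ≥ 0.354 ✓.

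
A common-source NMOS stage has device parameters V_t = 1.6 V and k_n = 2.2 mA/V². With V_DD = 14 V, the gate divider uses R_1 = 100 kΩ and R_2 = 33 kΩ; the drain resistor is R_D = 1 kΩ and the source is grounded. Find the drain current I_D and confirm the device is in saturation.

I_D ≈ 3.9 mA

V_G = V_DD·R_2/(R_1+R_2) = 14×33/133 = 3.47 V. With the source grounded, V_GS = V_G = 3.47 V.
Assume saturation: I_D = (k_n/2)(V_GS − V_t)² = (2.2/2)×(3.47 − 1.6)² = 1.1×1.87² = 3.86 mA.
V_DS = V_DD − I_D·R_D = 14 − 3.86×1 = 10.1 V.
Saturation requires V_DS ≥ V_GS − V_t = 1.87 V; 10.1 ≥ 1.87 ✓.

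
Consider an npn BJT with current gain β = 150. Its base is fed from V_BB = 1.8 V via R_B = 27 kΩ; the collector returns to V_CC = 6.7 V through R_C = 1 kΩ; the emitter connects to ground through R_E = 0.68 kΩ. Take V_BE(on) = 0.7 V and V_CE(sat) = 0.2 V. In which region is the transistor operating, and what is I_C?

active; I_C ≈ 1.3 mA

Assume active. Base-emitter loop: I_B = (V_BB − V_BE)/(R_B + (β+1)R_E) = (1.8 − 0.7)/(27 + 151×0.68) = 0.00848 mA.
I_C = β·I_B = 150×0.00848 = 1.27 mA.
V_CE = V_CC − I_C·R_C − I_E·R_E = 6.7 − 1.27×1 − 1.28×0.68 = 4.56 V > V_CE(sat), so the active-region assumption holds.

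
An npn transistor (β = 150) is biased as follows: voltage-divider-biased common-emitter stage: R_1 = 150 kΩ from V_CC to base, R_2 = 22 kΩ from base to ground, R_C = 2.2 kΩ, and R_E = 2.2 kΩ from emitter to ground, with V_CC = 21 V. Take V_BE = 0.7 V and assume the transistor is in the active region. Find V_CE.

Thevenize the base divider: V_Th = V_CC·R_2/(R_1+R_2) = 21×22/172 = 2.69 V, R_Th = R_1‖R_2 = 19.2 kΩ.
Base-emitter loop: V_Th = I_B·R_Th + V_BE + (β+1)I_B·R_E, so I_B = (2.69 − 0.7) / (19.2 + 151×2.2) = 0.00565 mA.
I_C = β·I_B = 150×0.00565 = 0.848 mA, and I_E = (β+1)I_B = 0.853 mA.
V_CE = V_CC − I_C·R_C − I_E·R_E = 21 − 0.848×2.2 − 0.853×2.2 = 17.3 V.
V_CE = 17.3 V > 0.2 V confirms active-region operation.

V_CE ≈ 17 V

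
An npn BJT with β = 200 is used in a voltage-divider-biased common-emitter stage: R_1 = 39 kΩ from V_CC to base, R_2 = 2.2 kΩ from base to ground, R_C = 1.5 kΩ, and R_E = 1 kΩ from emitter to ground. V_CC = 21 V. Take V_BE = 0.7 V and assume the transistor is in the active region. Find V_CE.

Thevenize the base divider: V_Th = V_CC·R_2/(R_1+R_2) = 21×2.2/41.2 = 1.12 V, R_Th = R_1‖R_2 = 2.08 kΩ.
Base-emitter loop: V_Th = I_B·R_Th + V_BE + (β+1)I_B·R_E, so I_B = (1.12 − 0.7) / (2.08 + 201×1) = 0.00207 mA.
I_C = β·I_B = 200×0.00207 = 0.415 mA, and I_E = (β+1)I_B = 0.417 mA.
V_CE = V_CC − I_C·R_C − I_E·R_E = 21 − 0.415×1.5 − 0.417×1 = 20 V.
V_CE = 20 V > 0.2 V confirms active-region operation.

V_CE ≈ 20 V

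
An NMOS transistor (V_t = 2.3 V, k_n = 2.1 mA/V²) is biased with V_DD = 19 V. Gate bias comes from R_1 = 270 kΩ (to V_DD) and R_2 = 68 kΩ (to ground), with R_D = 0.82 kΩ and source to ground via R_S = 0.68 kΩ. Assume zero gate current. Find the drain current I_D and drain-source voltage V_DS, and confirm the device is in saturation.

I_D ≈ 0.89 mA, V_DS ≈ 18 V

V_G = V_DD·R_2/(R_1+R_2) = 19×68/338 = 3.82 V.
Assume saturation: I_D = (k_n/2)(V_GS − V_t)² with V_GS = V_G − I_D·R_S = 3.82 − 0.68·I_D.
Substituting gives 0.486·I_D² − 3.17·I_D + 2.43 = 0, with roots I_D = 0.887 or 5.65 mA.
The root I_D = 5.65 mA gives V_GS = -0.0198 V ≤ V_t, so take I_D = 0.887 mA.
Then V_GS = 3.22 V and V_DS = V_DD − I_D(R_D+R_S) = 19 − 0.887×1.5 = 17.7 V.
Saturation requires V_DS ≥ V_GS − V_t = 0.919 V; 17.7 ≥ 0.919 ✓.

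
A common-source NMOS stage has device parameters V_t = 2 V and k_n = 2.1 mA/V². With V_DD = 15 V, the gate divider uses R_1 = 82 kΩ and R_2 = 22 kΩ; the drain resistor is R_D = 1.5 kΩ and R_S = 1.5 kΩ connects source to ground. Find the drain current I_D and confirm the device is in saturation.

V_G = V_DD·R_2/(R_1+R_2) = 15×22/104 = 3.17 V.
Assume saturation: I_D = (k_n/2)(V_GS − V_t)² with V_GS = V_G − I_D·R_S = 3.17 − 1.5·I_D.
Substituting gives 2.36·I_D² − 4.7·I_D + 1.44 = 0, with roots I_D = 0.381 or 1.61 mA.
The root I_D = 1.61 mA gives V_GS = 0.763 V ≤ V_t, so take I_D = 0.381 mA.
Then V_GS = 2.6 V and V_DS = V_DD − I_D(R_D+R_S) = 15 − 0.381×3 = 13.9 V.
Saturation requires V_DS ≥ V_GS − V_t = 0.602 V; 13.9 ≥ 0.602 ✓.

I_D ≈ 0.38 mA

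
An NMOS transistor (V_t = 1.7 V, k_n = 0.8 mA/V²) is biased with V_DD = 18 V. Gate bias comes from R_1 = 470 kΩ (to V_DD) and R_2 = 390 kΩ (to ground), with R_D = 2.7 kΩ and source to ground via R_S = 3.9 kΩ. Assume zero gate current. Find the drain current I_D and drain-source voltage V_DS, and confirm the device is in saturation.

V_G = V_DD·R_2/(R_1+R_2) = 18×390/860 = 8.16 V.
Assume saturation: I_D = (k_n/2)(V_GS − V_t)² with V_GS = V_G − I_D·R_S = 8.16 − 3.9·I_D.
Substituting gives 6.08·I_D² − 21.2·I_D + 16.7 = 0, with roots I_D = 1.21 or 2.27 mA.
The root I_D = 2.27 mA gives V_GS = -0.681 V ≤ V_t, so take I_D = 1.21 mA.
Then V_GS = 3.44 V and V_DS = V_DD − I_D(R_D+R_S) = 18 − 1.21×6.6 = 10 V.
Saturation requires V_DS ≥ V_GS − V_t = 1.74 V; 10 ≥ 1.74 ✓.

I_D ≈ 1.2 mA, V_DS ≈ 10 V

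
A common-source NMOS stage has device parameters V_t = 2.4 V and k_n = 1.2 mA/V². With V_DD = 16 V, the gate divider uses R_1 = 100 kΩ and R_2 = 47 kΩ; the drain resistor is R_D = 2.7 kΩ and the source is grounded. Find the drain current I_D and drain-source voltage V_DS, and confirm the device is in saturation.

V_G = V_DD·R_2/(R_1+R_2) = 16×47/147 = 5.12 V. With the source grounded, V_GS = V_G = 5.12 V.
Assume saturation: I_D = (k_n/2)(V_GS − V_t)² = (1.2/2)×(5.12 − 2.4)² = 0.6×2.72² = 4.42 mA.
V_DS = V_DD − I_D·R_D = 16 − 4.42×2.7 = 4.05 V.
Saturation requires V_DS ≥ V_GS − V_t = 2.72 V; 4.05 ≥ 2.72 ✓.

I_D ≈ 4.4 mA, V_DS ≈ 4.1 V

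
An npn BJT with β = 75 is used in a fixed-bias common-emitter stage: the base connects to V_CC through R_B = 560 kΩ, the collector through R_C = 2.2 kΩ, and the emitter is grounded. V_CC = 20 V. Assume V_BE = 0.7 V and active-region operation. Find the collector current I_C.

Base loop: V_CC = I_B·R_B + V_BE, so I_B = (20 − 0.7)/560 kΩ = 0.0345 mA.
In the active region I_C = β·I_B = 75 × 0.0345 = 2.58 mA.
Collector loop: V_CE = V_CC − I_C·R_C = 20 − 2.58×2.2 = 14.3 V.
Since V_CE = 14.3 V > V_CE(sat) ≈ 0.2 V, the transistor is in the active region as assumed.

I_C ≈ 2.6 mA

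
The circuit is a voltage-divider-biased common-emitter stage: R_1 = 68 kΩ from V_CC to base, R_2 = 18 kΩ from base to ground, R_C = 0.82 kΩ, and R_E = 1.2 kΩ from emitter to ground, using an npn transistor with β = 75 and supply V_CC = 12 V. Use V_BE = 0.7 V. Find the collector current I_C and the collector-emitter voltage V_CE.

Thevenize the base divider: V_Th = V_CC·R_2/(R_1+R_2) = 12×18/86 = 2.51 V, R_Th = R_1‖R_2 = 14.2 kΩ.
Base-emitter loop: V_Th = I_B·R_Th + V_BE + (β+1)I_B·R_E, so I_B = (2.51 − 0.7) / (14.2 + 76×1.2) = 0.0172 mA.
I_C = β·I_B = 75×0.0172 = 1.29 mA, and I_E = (β+1)I_B = 1.31 mA.
V_CE = V_CC − I_C·R_C − I_E·R_E = 12 − 1.29×0.82 − 1.31×1.2 = 9.38 V.
V_CE = 9.38 V > 0.2 V confirms active-region operation.

I_C ≈ 1.3 mA, V_CE ≈ 9.4 V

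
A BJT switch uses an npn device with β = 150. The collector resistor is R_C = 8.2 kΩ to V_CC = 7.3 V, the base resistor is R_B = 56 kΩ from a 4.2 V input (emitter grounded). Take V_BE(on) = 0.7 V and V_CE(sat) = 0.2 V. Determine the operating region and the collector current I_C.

saturation; I_C ≈ 0.87 mA

Assume active: I_B = (4.2 − 0.7)/56 = 0.0625 mA, giving I_C = β·I_B = 9.38 mA.
But then V_CE = 7.3 − 9.38×8.2 = -69.6 V < V_CE(sat) = 0.2 V — impossible in the active region.
So the transistor is saturated. With V_CE = 0.2 V, I_C = (V_CC − 0.2)/R_C = 7.1/8.2 = 0.866 mA.
Check: β·I_B = 9.38 mA > I_C = 0.866 mA, confirming saturation.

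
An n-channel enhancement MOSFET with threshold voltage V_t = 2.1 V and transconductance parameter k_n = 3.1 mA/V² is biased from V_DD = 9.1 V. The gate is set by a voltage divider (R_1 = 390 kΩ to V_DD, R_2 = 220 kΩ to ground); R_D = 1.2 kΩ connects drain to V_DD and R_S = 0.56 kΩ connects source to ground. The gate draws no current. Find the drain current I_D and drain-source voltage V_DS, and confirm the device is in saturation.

I_D ≈ 0.82 mA, V_DS ≈ 7.7 V

V_G = V_DD·R_2/(R_1+R_2) = 9.1×220/610 = 3.28 V.
Assume saturation: I_D = (k_n/2)(V_GS − V_t)² with V_GS = V_G − I_D·R_S = 3.28 − 0.56·I_D.
Substituting gives 0.486·I_D² − 3.05·I_D + 2.17 = 0, with roots I_D = 0.815 or 5.46 mA.
The root I_D = 5.46 mA gives V_GS = 0.223 V ≤ V_t, so take I_D = 0.815 mA.
Then V_GS = 2.83 V and V_DS = V_DD − I_D(R_D+R_S) = 9.1 − 0.815×1.76 = 7.66 V.
Saturation requires V_DS ≥ V_GS − V_t = 0.725 V; 7.66 ≥ 0.725 ✓.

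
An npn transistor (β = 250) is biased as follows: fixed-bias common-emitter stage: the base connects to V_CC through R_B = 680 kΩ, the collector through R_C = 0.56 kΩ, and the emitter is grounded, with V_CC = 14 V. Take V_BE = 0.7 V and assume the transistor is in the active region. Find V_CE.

Base loop: V_CC = I_B·R_B + V_BE, so I_B = (14 − 0.7)/680 kΩ = 0.0196 mA.
In the active region I_C = β·I_B = 250 × 0.0196 = 4.89 mA.
Collector loop: V_CE = V_CC − I_C·R_C = 14 − 4.89×0.56 = 11.3 V.
Since V_CE = 11.3 V > V_CE(sat) ≈ 0.2 V, the transistor is in the active region as assumed.

V_CE ≈ 11 V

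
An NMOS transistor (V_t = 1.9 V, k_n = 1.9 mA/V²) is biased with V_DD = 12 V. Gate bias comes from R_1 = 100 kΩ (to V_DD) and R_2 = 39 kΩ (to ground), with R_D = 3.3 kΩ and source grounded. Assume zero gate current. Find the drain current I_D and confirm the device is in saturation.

V_G = V_DD·R_2/(R_1+R_2) = 12×39/139 = 3.37 V. With the source grounded, V_GS = V_G = 3.37 V.
Assume saturation: I_D = (k_n/2)(V_GS − V_t)² = (1.9/2)×(3.37 − 1.9)² = 0.95×1.47² = 2.04 mA.
V_DS = V_DD − I_D·R_D = 12 − 2.04×3.3 = 5.25 V.
Saturation requires V_DS ≥ V_GS − V_t = 1.47 V; 5.25 ≥ 1.47 ✓.

I_D ≈ 2 mA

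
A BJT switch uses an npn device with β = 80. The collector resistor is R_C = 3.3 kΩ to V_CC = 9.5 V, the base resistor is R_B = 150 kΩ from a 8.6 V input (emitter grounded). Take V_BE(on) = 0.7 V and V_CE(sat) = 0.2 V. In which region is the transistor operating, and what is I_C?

Assume active: I_B = (8.6 − 0.7)/150 = 0.0527 mA, giving I_C = β·I_B = 4.21 mA.
But then V_CE = 9.5 − 4.21×3.3 = -4.4 V < V_CE(sat) = 0.2 V — impossible in the active region.
So the transistor is saturated. With V_CE = 0.2 V, I_C = (V_CC − 0.2)/R_C = 9.3/3.3 = 2.82 mA.
Check: β·I_B = 4.21 mA > I_C = 2.82 mA, confirming saturation.

saturation; I_C ≈ 2.8 mA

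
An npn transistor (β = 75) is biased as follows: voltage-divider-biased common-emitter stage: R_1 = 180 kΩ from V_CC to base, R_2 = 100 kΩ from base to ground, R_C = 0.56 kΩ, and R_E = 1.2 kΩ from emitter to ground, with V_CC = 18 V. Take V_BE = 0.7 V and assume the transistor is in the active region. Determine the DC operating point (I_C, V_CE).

Thevenize the base divider: V_Th = V_CC·R_2/(R_1+R_2) = 18×100/280 = 6.43 V, R_Th = R_1‖R_2 = 64.3 kΩ.
Base-emitter loop: V_Th = I_B·R_Th + V_BE + (β+1)I_B·R_E, so I_B = (6.43 − 0.7) / (64.3 + 76×1.2) = 0.0368 mA.
I_C = β·I_B = 75×0.0368 = 2.76 mA, and I_E = (β+1)I_B = 2.8 mA.
V_CE = V_CC − I_C·R_C − I_E·R_E = 18 − 2.76×0.56 − 2.8×1.2 = 13.1 V.
V_CE = 13.1 V > 0.2 V confirms active-region operation.

I_C ≈ 2.8 mA, V_CE ≈ 13 V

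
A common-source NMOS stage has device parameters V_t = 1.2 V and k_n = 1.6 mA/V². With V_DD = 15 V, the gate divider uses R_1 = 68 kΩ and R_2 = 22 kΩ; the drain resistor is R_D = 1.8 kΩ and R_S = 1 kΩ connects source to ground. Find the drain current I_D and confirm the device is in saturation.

V_G = V_DD·R_2/(R_1+R_2) = 15×22/90 = 3.67 V.
Assume saturation: I_D = (k_n/2)(V_GS − V_t)² with V_GS = V_G − I_D·R_S = 3.67 − 1·I_D.
Substituting gives 0.8·I_D² − 4.95·I_D + 4.87 = 0, with roots I_D = 1.23 or 4.96 mA.
The root I_D = 4.96 mA gives V_GS = -1.29 V ≤ V_t, so take I_D = 1.23 mA.
Then V_GS = 2.44 V and V_DS = V_DD − I_D(R_D+R_S) = 15 − 1.23×2.8 = 11.6 V.
Saturation requires V_DS ≥ V_GS − V_t = 1.24 V; 11.6 ≥ 1.24 ✓.

I_D ≈ 1.2 mA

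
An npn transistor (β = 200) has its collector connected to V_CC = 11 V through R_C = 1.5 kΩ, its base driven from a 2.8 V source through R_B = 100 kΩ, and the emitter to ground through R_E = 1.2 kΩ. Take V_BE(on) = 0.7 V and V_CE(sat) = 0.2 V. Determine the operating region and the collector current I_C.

active; I_C ≈ 1.2 mA

Assume active. Base-emitter loop: I_B = (V_BB − V_BE)/(R_B + (β+1)R_E) = (2.8 − 0.7)/(100 + 201×1.2) = 0.00615 mA.
I_C = β·I_B = 200×0.00615 = 1.23 mA.
V_CE = V_CC − I_C·R_C − I_E·R_E = 11 − 1.23×1.5 − 1.24×1.2 = 7.67 V > V_CE(sat), so the active-region assumption holds.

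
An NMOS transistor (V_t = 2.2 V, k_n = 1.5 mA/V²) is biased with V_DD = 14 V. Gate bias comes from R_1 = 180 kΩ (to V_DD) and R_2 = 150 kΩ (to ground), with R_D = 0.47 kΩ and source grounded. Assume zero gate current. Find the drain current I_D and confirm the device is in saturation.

I_D ≈ 13 mA

V_G = V_DD·R_2/(R_1+R_2) = 14×150/330 = 6.36 V. With the source grounded, V_GS = V_G = 6.36 V.
Assume saturation: I_D = (k_n/2)(V_GS − V_t)² = (1.5/2)×(6.36 − 2.2)² = 0.75×4.16² = 13 mA.
V_DS = V_DD − I_D·R_D = 14 − 13×0.47 = 7.89 V.
Saturation requires V_DS ≥ V_GS − V_t = 4.16 V; 7.89 ≥ 4.16 ✓.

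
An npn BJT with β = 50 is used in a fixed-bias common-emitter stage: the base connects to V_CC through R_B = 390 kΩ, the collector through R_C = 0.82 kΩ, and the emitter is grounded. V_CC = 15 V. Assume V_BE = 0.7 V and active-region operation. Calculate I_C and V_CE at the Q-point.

I_C ≈ 1.8 mA, V_CE ≈ 13 V

Base loop: V_CC = I_B·R_B + V_BE, so I_B = (15 − 0.7)/390 kΩ = 0.0367 mA.
In the active region I_C = β·I_B = 50 × 0.0367 = 1.83 mA.
Collector loop: V_CE = V_CC − I_C·R_C = 15 − 1.83×0.82 = 13.5 V.
Since V_CE = 13.5 V > V_CE(sat) ≈ 0.2 V, the transistor is in the active region as assumed.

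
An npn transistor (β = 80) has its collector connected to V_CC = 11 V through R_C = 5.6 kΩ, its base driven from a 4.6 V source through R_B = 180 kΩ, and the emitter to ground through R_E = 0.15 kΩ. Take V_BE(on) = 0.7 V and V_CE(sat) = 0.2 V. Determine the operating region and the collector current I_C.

active; I_C ≈ 1.6 mA

Assume active. Base-emitter loop: I_B = (V_BB − V_BE)/(R_B + (β+1)R_E) = (4.6 − 0.7)/(180 + 81×0.15) = 0.0203 mA.
I_C = β·I_B = 80×0.0203 = 1.62 mA.
V_CE = V_CC − I_C·R_C − I_E·R_E = 11 − 1.62×5.6 − 1.64×0.15 = 1.66 V > V_CE(sat), so the active-region assumption holds.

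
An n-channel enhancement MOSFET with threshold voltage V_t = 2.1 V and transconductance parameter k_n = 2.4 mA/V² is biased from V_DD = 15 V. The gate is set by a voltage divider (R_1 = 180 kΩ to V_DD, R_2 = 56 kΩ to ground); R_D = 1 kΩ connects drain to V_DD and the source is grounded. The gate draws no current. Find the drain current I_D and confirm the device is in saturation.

V_G = V_DD·R_2/(R_1+R_2) = 15×56/236 = 3.56 V. With the source grounded, V_GS = V_G = 3.56 V.
Assume saturation: I_D = (k_n/2)(V_GS − V_t)² = (2.4/2)×(3.56 − 2.1)² = 1.2×1.46² = 2.56 mA.
V_DS = V_DD − I_D·R_D = 15 − 2.56×1 = 12.4 V.
Saturation requires V_DS ≥ V_GS − V_t = 1.46 V; 12.4 ≥ 1.46 ✓.

I_D ≈ 2.6 mA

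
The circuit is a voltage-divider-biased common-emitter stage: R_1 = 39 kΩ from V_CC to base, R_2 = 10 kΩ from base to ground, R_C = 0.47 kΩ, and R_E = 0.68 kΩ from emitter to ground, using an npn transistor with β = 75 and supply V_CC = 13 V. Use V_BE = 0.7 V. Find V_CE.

Thevenize the base divider: V_Th = V_CC·R_2/(R_1+R_2) = 13×10/49 = 2.65 V, R_Th = R_1‖R_2 = 7.96 kΩ.
Base-emitter loop: V_Th = I_B·R_Th + V_BE + (β+1)I_B·R_E, so I_B = (2.65 − 0.7) / (7.96 + 76×0.68) = 0.0327 mA.
I_C = β·I_B = 75×0.0327 = 2.46 mA, and I_E = (β+1)I_B = 2.49 mA.
V_CE = V_CC − I_C·R_C − I_E·R_E = 13 − 2.46×0.47 − 2.49×0.68 = 10.2 V.
V_CE = 10.2 V > 0.2 V confirms active-region operation.

V_CE ≈ 10 V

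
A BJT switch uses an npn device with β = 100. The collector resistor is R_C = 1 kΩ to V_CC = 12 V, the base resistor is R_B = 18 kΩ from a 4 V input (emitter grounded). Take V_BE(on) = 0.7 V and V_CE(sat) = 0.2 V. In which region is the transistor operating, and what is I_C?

saturation; I_C ≈ 12 mA

Assume active: I_B = (4 − 0.7)/18 = 0.183 mA, giving I_C = β·I_B = 18.3 mA.
But then V_CE = 12 − 18.3×1 = -6.33 V < V_CE(sat) = 0.2 V — impossible in the active region.
So the transistor is saturated. With V_CE = 0.2 V, I_C = (V_CC − 0.2)/R_C = 11.8/1 = 11.8 mA.
Check: β·I_B = 18.3 mA > I_C = 11.8 mA, confirming saturation.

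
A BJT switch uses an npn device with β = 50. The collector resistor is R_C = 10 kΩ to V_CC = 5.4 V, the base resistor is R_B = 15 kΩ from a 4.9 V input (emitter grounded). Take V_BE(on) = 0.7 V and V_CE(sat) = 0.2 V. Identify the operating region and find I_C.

Assume active: I_B = (4.9 − 0.7)/15 = 0.28 mA, giving I_C = β·I_B = 14 mA.
But then V_CE = 5.4 − 14×10 = -135 V < V_CE(sat) = 0.2 V — impossible in the active region.
So the transistor is saturated. With V_CE = 0.2 V, I_C = (V_CC − 0.2)/R_C = 5.2/10 = 0.52 mA.
Check: β·I_B = 14 mA > I_C = 0.52 mA, confirming saturation.

saturation; I_C ≈ 0.52 mA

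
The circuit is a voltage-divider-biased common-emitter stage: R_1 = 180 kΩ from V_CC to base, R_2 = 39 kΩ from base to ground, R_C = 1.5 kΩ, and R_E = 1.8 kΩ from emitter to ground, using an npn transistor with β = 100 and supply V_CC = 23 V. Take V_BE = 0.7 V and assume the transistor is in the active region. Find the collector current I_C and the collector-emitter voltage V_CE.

I_C ≈ 1.6 mA, V_CE ≈ 18 V

Thevenize the base divider: V_Th = V_CC·R_2/(R_1+R_2) = 23×39/219 = 4.1 V, R_Th = R_1‖R_2 = 32.1 kΩ.
Base-emitter loop: V_Th = I_B·R_Th + V_BE + (β+1)I_B·R_E, so I_B = (4.1 − 0.7) / (32.1 + 101×1.8) = 0.0159 mA.
I_C = β·I_B = 100×0.0159 = 1.59 mA, and I_E = (β+1)I_B = 1.6 mA.
V_CE = V_CC − I_C·R_C − I_E·R_E = 23 − 1.59×1.5 − 1.6×1.8 = 17.7 V.
V_CE = 17.7 V > 0.2 V confirms active-region operation.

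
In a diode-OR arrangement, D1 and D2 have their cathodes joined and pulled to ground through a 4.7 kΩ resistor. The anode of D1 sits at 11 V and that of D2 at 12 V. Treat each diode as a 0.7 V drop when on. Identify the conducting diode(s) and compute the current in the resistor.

Assume both conduct. Then node N would need to be at both 11−0.7 = 10.3 V and 12−0.7 = 11.3 V, which is impossible.
Assume only D2 conducts: V_N = 12 − 0.7 = 11.3 V, so I_R = 11.3/4.7 = 2.4 mA.
Check D1: its anode-to-cathode voltage is 11 − 11.3 = -0.3 V < 0.7 V, so it is off. The assumption is consistent.

Only D2 conducts; I_R ≈ 2.4 mA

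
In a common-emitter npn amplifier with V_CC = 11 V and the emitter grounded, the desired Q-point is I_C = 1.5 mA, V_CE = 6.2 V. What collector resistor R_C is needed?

R_C ≈ 3.2 kΩ

Collector loop: V_CC = I_C·R_C + V_CE.
R_C = (V_CC − V_CE)/I_C = (11 − 6.2)/1.5 = 3.2 kΩ.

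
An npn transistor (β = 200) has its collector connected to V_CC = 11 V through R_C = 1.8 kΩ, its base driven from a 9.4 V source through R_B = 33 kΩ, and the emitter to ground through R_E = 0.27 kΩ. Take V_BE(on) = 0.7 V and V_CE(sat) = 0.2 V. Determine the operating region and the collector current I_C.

saturation; I_C ≈ 5.2 mA

Assume active: I_B = (9.4 − 0.7)/(33 + 201×0.27) = 0.0997 mA, I_C = β·I_B = 19.9 mA.
Then V_CE = 11 − 19.9×1.8 − 20×0.27 = -30.3 V < 0.2 V — the active assumption fails.
Re-solve with V_CE = 0.2 V. KCL at the emitter: V_E/R_E = (V_BB−0.7−V_E)/R_B + (V_CC−0.2−V_E)/R_C, giving V_E = 1.46 V.
I_C = (V_CC − 0.2 − V_E)/R_C = (10.8 − 1.46)/1.8 = 5.19 mA.
Check: I_B = (8.7 − 1.46)/33 = 0.219 mA, and β·I_B = 43.9 mA > I_C, confirming saturation.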